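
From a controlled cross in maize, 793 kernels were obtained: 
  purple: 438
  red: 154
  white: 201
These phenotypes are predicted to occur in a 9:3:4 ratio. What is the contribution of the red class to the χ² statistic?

Expected counts for N = 793 under a 9:3:4 ratio (total parts = 16):
  purple: 793 × 9/16 = 446.0625
  red: 793 × 3/16 = 148.6875
  white: 793 × 4/16 = 198.25
Contribution of red: (154 − 148.6875)² / 148.6875 = 0.1898

0.190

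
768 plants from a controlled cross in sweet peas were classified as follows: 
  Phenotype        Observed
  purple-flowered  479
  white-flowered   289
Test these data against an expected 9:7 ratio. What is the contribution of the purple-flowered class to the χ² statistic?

Expected counts for N = 768 under a 9:7 ratio (total parts = 16):
  purple-flowered: 768 × 9/16 = 432
  white-flowered: 768 × 7/16 = 336
Contribution of purple-flowered: (479 − 432)² / 432 = 5.1134

5.113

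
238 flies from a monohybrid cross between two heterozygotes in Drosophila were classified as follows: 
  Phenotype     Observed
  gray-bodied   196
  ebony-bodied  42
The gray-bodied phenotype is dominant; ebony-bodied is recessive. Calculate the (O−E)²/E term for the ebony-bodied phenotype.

For a monohybrid cross between heterozygotes with complete dominance, the expected phenotypic ratio is 3:1.
The 3:1 ratio has 4 parts, so with N = 238 the expected counts are:
  gray-bodied: 238 × 3/4 = 178.5
  ebony-bodied: 238 × 1/4 = 59.5
Contribution of ebony-bodied: (42 − 59.5)² / 59.5 = 5.1471

5.147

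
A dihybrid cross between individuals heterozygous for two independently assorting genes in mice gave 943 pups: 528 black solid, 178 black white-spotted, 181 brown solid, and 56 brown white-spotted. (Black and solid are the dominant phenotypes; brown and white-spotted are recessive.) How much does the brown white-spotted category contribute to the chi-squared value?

0.146

A dihybrid F₂ with independent assortment and complete dominance at both loci gives a 9:3:3:1 phenotypic ratio.
The 9:3:3:1 ratio has 16 parts, so with N = 943 the expected counts are:
  black solid: 943 × 9/16 = 530.4375
  black white-spotted: 943 × 3/16 = 176.8125
  brown solid: 943 × 3/16 = 176.8125
  brown white-spotted: 943 × 1/16 = 58.9375
Contribution of brown white-spotted: (56 − 58.9375)² / 58.9375 = 0.1464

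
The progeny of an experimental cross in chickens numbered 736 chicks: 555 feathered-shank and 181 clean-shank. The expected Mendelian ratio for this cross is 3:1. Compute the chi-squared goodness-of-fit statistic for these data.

0.065

Total ratio parts = 4. Expected numbers out of 736:
  feathered-shank: 736 × 3/4 = 552
  clean-shank: 736 × 1/4 = 184
χ² = Σ (O − E)² / E
  feathered-shank: (555 − 552)² / 552 = 0.0163
  clean-shank: (181 − 184)² / 184 = 0.0489
χ² = 0.0163 + 0.0489 = 0.0652 ≈ 0.065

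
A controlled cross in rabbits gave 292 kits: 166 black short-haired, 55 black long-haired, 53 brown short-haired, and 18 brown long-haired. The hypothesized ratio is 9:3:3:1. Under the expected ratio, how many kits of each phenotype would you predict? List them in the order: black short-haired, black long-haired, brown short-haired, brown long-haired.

Under the 9:3:3:1 hypothesis (Σ ratio = 16, N = 292):
  black short-haired: 292 × 9/16 = 164.25
  black long-haired: 292 × 3/16 = 54.75
  brown short-haired: 292 × 3/16 = 54.75
  brown long-haired: 292 × 1/16 = 18.25

164.25, 54.75, 54.75, 18.25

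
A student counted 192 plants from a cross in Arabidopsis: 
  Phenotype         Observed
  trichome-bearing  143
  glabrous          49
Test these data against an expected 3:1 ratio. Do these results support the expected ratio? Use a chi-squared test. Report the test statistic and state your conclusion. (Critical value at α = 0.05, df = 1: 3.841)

0.028; consistent

Total ratio parts = 4. Expected numbers out of 192:
  trichome-bearing: 192 × 3/4 = 144
  glabrous: 192 × 1/4 = 48
χ² = Σ (O − E)² / E
  trichome-bearing: (143 − 144)² / 144 = 0.0069
  glabrous: (49 − 48)² / 48 = 0.0208
χ² = 0.0069 + 0.0208 = 0.0277 ≈ 0.028
Degrees of freedom = 2 − 1 = 1; critical value at α = 0.05 is 3.841.
Since 0.028 < 3.841, we fail to reject the null hypothesis — the data are consistent with the 3:1 ratio.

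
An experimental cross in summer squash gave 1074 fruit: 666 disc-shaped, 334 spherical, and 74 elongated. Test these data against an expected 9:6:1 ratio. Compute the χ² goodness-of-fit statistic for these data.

The 9:6:1 ratio has 16 parts, so with N = 1074 the expected counts are:
  disc-shaped: 1074 × 9/16 = 604.125
  spherical: 1074 × 6/16 = 402.75
  elongated: 1074 × 1/16 = 67.125
χ² = Σ (O − E)² / E
  disc-shaped: (666 − 604.125)² / 604.125 = 6.3373
  spherical: (334 − 402.75)² / 402.75 = 11.7357
  elongated: (74 − 67.125)² / 67.125 = 0.7041
χ² = 6.3373 + 11.7357 + 0.7041 = 18.7771 ≈ 18.777

18.777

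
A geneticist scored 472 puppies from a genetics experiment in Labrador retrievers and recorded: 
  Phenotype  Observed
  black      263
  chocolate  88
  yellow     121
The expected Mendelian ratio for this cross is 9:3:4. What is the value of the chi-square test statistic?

Under the 9:3:4 hypothesis (Σ ratio = 16, N = 472):
  black: 472 × 9/16 = 265.5
  chocolate: 472 × 3/16 = 88.5
  yellow: 472 × 4/16 = 118
χ² = Σ (O − E)² / E
  black: (263 − 265.5)² / 265.5 = 0.0235
  chocolate: (88 − 88.5)² / 88.5 = 0.0028
  yellow: (121 − 118)² / 118 = 0.0763
χ² = 0.0235 + 0.0028 + 0.0763 = 0.1026 ≈ 0.103

0.103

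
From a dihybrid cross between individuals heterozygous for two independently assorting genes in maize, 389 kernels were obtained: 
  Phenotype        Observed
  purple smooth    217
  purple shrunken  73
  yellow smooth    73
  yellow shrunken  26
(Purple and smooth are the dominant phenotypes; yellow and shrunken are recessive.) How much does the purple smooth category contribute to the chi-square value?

0.015

A dihybrid F₂ with independent assortment and complete dominance at both loci gives a 9:3:3:1 phenotypic ratio.
Total ratio parts = 16. Expected numbers out of 389:
  purple smooth: 389 × 9/16 = 218.8125
  purple shrunken: 389 × 3/16 = 72.9375
  yellow smooth: 389 × 3/16 = 72.9375
  yellow shrunken: 389 × 1/16 = 24.3125
Contribution of purple smooth: (217 − 218.8125)² / 218.8125 = 0.0150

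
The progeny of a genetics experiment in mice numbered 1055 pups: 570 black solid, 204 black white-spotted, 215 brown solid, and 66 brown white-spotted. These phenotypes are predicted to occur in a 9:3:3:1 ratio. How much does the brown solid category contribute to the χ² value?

1.493

Total ratio parts = 16. Expected numbers out of 1055:
  black solid: 1055 × 9/16 = 593.4375
  black white-spotted: 1055 × 3/16 = 197.8125
  brown solid: 1055 × 3/16 = 197.8125
  brown white-spotted: 1055 × 1/16 = 65.9375
Contribution of brown solid: (215 − 197.8125)² / 197.8125 = 1.4934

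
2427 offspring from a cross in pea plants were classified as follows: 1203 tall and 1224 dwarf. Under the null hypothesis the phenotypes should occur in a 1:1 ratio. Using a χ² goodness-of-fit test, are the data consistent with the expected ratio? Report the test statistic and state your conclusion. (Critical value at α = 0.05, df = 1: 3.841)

0.182; consistent

The 1:1 ratio has 2 parts, so with N = 2427 the expected counts are:
  tall: 2427 × 1/2 = 1213.5
  dwarf: 2427 × 1/2 = 1213.5
χ² = Σ (O − E)² / E
  tall: (1203 − 1213.5)² / 1213.5 = 0.0909
  dwarf: (1224 − 1213.5)² / 1213.5 = 0.0909
χ² = 0.0909 + 0.0909 = 0.1818 ≈ 0.182
Degrees of freedom = 2 − 1 = 1; critical value at α = 0.05 is 3.841.
Since 0.182 < 3.841, we fail to reject the null hypothesis — the data are consistent with the 1:1 ratio.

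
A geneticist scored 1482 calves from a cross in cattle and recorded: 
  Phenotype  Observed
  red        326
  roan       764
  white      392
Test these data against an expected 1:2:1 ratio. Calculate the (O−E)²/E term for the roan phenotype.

Expected counts for N = 1482 under a 1:2:1 ratio (total parts = 4):
  red: 1482 × 1/4 = 370.5
  roan: 1482 × 2/4 = 741
  white: 1482 × 1/4 = 370.5
Contribution of roan: (764 − 741)² / 741 = 0.7139

0.714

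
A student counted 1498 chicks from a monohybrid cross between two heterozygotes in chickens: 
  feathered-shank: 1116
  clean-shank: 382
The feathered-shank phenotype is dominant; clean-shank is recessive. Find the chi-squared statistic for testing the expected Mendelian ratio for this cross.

For a monohybrid cross between heterozygotes with complete dominance, the expected phenotypic ratio is 3:1.
Total ratio parts = 4. Expected numbers out of 1498:
  feathered-shank: 1498 × 3/4 = 1123.5
  clean-shank: 1498 × 1/4 = 374.5
χ² = Σ (O − E)² / E
  feathered-shank: (1116 − 1123.5)² / 1123.5 = 0.0501
  clean-shank: (382 − 374.5)² / 374.5 = 0.1502
χ² = 0.0501 + 0.1502 = 0.2003 ≈ 0.200

0.200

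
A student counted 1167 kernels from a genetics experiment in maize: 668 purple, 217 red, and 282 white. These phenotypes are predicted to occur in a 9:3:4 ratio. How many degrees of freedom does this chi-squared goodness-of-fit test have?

A goodness-of-fit test with 3 phenotype classes has df = 3 − 1 = 2.

2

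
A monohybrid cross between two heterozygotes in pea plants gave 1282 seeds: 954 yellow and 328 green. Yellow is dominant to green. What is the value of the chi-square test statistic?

0.234

For a monohybrid cross between heterozygotes with complete dominance, the expected phenotypic ratio is 3:1.
The 3:1 ratio has 4 parts, so with N = 1282 the expected counts are:
  yellow: 1282 × 3/4 = 961.5
  green: 1282 × 1/4 = 320.5
χ² = Σ (O − E)² / E
  yellow: (954 − 961.5)² / 961.5 = 0.0585
  green: (328 − 320.5)² / 320.5 = 0.1755
χ² = 0.0585 + 0.1755 = 0.234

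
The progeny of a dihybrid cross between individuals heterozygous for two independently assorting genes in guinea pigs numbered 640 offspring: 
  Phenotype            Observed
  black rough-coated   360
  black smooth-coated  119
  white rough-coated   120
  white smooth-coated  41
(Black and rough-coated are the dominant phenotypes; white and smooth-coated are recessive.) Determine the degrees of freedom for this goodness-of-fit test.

3

A dihybrid F₂ with independent assortment and complete dominance at both loci gives a 9:3:3:1 phenotypic ratio.
A goodness-of-fit test with 4 phenotype classes has df = 4 − 1 = 3.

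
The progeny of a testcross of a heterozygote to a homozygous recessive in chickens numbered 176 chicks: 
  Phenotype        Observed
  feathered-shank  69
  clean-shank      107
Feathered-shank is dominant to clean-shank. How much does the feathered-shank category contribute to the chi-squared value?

A testcross of a heterozygote (Aa × aa) gives a 1:1 phenotypic ratio.
Total ratio parts = 2. Expected numbers out of 176:
  feathered-shank: 176 × 1/2 = 88
  clean-shank: 176 × 1/2 = 88
Contribution of feathered-shank: (69 − 88)² / 88 = 4.1023

4.102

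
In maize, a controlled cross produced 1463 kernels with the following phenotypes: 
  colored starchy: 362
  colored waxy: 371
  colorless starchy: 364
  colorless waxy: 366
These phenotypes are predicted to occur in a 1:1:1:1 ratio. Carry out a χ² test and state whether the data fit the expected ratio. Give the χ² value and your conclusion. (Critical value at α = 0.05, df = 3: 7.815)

Expected counts for N = 1463 under a 1:1:1:1 ratio (total parts = 4):
  colored starchy: 1463 × 1/4 = 365.75
  colored waxy: 1463 × 1/4 = 365.75
  colorless starchy: 1463 × 1/4 = 365.75
  colorless waxy: 1463 × 1/4 = 365.75
χ² = Σ (O − E)² / E
  colored starchy: (362 − 365.75)² / 365.75 = 0.0384
  colored waxy: (371 − 365.75)² / 365.75 = 0.0754
  colorless starchy: (364 − 365.75)² / 365.75 = 0.0084
  colorless waxy: (366 − 365.75)² / 365.75 = 0.0002
χ² = 0.0384 + 0.0754 + 0.0084 + 0.0002 = 0.1224 ≈ 0.122
Degrees of freedom = 4 − 1 = 3; critical value at α = 0.05 is 7.815.
Since 0.122 < 7.815, we fail to reject the null hypothesis — the data are consistent with the 1:1:1:1 ratio.

0.122; consistent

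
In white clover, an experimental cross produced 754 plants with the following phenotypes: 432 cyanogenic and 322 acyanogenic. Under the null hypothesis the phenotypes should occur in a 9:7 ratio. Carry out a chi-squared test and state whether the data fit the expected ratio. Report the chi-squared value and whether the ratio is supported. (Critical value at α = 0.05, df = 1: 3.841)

0.334; consistent

Total ratio parts = 16. Expected numbers out of 754:
  cyanogenic: 754 × 9/16 = 424.125
  acyanogenic: 754 × 7/16 = 329.875
χ² = Σ (O − E)² / E
  cyanogenic: (432 − 424.125)² / 424.125 = 0.1462
  acyanogenic: (322 − 329.875)² / 329.875 = 0.1880
χ² = 0.1462 + 0.1880 = 0.3342 ≈ 0.334
Degrees of freedom = 2 − 1 = 1; critical value at α = 0.05 is 3.841.
Since 0.334 < 3.841, we fail to reject the null hypothesis — the data are consistent with the 9:7 ratio.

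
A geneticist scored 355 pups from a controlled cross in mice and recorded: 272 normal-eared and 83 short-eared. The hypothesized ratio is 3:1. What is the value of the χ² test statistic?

0.497

The 3:1 ratio has 4 parts, so with N = 355 the expected counts are:
  normal-eared: 355 × 3/4 = 266.25
  short-eared: 355 × 1/4 = 88.75
χ² = Σ (O − E)² / E
  normal-eared: (272 − 266.25)² / 266.25 = 0.1242
  short-eared: (83 − 88.75)² / 88.75 = 0.3725
χ² = 0.1242 + 0.3725 = 0.4967 ≈ 0.497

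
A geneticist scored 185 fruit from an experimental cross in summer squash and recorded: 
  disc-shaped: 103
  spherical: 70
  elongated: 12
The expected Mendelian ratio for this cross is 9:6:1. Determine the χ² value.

0.033

Expected counts for N = 185 under a 9:6:1 ratio (total parts = 16):
  disc-shaped: 185 × 9/16 = 104.0625
  spherical: 185 × 6/16 = 69.375
  elongated: 185 × 1/16 = 11.5625
χ² = Σ (O − E)² / E
  disc-shaped: (103 − 104.0625)² / 104.0625 = 0.0108
  spherical: (70 − 69.375)² / 69.375 = 0.0056
  elongated: (12 − 11.5625)² / 11.5625 = 0.0166
χ² = 0.0108 + 0.0056 + 0.0166 = 0.033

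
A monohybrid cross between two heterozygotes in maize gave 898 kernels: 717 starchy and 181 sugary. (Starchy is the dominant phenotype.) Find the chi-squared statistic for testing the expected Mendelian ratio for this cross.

For a monohybrid cross between heterozygotes with complete dominance, the expected phenotypic ratio is 3:1.
Expected counts for N = 898 under a 3:1 ratio (total parts = 4):
  starchy: 898 × 3/4 = 673.5
  sugary: 898 × 1/4 = 224.5
χ² = Σ (O − E)² / E
  starchy: (717 − 673.5)² / 673.5 = 2.8096
  sugary: (181 − 224.5)² / 224.5 = 8.4287
χ² = 2.8096 + 8.4287 = 11.2383 ≈ 11.238

11.238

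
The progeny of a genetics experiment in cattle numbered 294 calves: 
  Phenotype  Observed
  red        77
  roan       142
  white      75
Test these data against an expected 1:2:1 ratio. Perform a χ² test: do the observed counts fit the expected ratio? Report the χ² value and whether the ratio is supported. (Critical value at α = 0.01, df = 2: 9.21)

The 1:2:1 ratio has 4 parts, so with N = 294 the expected counts are:
  red: 294 × 1/4 = 73.5
  roan: 294 × 2/4 = 147
  white: 294 × 1/4 = 73.5
χ² = Σ (O − E)² / E
  red: (77 − 73.5)² / 73.5 = 0.1667
  roan: (142 − 147)² / 147 = 0.1701
  white: (75 − 73.5)² / 73.5 = 0.0306
χ² = 0.1667 + 0.1701 + 0.0306 = 0.3674 ≈ 0.367
Degrees of freedom = 3 − 1 = 2; critical value at α = 0.01 is 9.21.
Since 0.367 < 9.21, we fail to reject the null hypothesis — the data are consistent with the 1:2:1 ratio.

0.367; consistent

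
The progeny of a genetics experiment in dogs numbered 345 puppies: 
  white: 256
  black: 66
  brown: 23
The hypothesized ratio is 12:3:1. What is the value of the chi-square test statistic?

Expected counts for N = 345 under a 12:3:1 ratio (total parts = 16):
  white: 345 × 12/16 = 258.75
  black: 345 × 3/16 = 64.6875
  brown: 345 × 1/16 = 21.5625
χ² = Σ (O − E)² / E
  white: (256 − 258.75)² / 258.75 = 0.0292
  black: (66 − 64.6875)² / 64.6875 = 0.0266
  brown: (23 − 21.5625)² / 21.5625 = 0.0958
χ² = 0.0292 + 0.0266 + 0.0958 = 0.1516 ≈ 0.152

0.152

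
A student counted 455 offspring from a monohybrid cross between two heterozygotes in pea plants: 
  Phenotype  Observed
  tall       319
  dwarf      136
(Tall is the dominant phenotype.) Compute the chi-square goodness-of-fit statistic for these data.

For a monohybrid cross between heterozygotes with complete dominance, the expected phenotypic ratio is 3:1.
Expected counts for N = 455 under a 3:1 ratio (total parts = 4):
  tall: 455 × 3/4 = 341.25
  dwarf: 455 × 1/4 = 113.75
χ² = Σ (O − E)² / E
  tall: (319 − 341.25)² / 341.25 = 1.4507
  dwarf: (136 − 113.75)² / 113.75 = 4.3522
χ² = 1.4507 + 4.3522 = 5.8029 ≈ 5.803

5.803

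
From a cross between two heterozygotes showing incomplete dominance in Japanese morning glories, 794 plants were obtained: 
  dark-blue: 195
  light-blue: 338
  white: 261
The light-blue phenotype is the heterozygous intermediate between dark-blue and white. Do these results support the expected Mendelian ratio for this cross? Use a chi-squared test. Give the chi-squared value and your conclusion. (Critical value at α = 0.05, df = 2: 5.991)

28.509; not consistent

With incomplete dominance, a heterozygote × heterozygote cross gives a 1:2:1 phenotypic ratio.
The 1:2:1 ratio has 4 parts, so with N = 794 the expected counts are:
  dark-blue: 794 × 1/4 = 198.5
  light-blue: 794 × 2/4 = 397
  white: 794 × 1/4 = 198.5
χ² = Σ (O − E)² / E
  dark-blue: (195 − 198.5)² / 198.5 = 0.0617
  light-blue: (338 − 397)² / 397 = 8.7683
  white: (261 − 198.5)² / 198.5 = 19.6788
χ² = 0.0617 + 8.7683 + 19.6788 = 28.5088 ≈ 28.509
Degrees of freedom = 3 − 1 = 2; critical value at α = 0.05 is 5.991.
Since 28.509 > 5.991, we reject the null hypothesis — the data do not fit the 1:2:1 ratio.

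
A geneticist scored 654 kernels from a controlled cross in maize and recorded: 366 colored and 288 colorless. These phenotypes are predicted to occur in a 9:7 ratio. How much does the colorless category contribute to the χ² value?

0.012

Under the 9:7 hypothesis (Σ ratio = 16, N = 654):
  colored: 654 × 9/16 = 367.875
  colorless: 654 × 7/16 = 286.125
Contribution of colorless: (288 − 286.125)² / 286.125 = 0.0123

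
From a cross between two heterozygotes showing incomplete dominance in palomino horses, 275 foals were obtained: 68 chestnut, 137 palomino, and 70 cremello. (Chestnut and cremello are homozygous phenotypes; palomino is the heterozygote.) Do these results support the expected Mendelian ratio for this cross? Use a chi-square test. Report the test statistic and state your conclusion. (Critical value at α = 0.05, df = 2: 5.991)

With incomplete dominance, a heterozygote × heterozygote cross gives a 1:2:1 phenotypic ratio.
Expected counts for N = 275 under a 1:2:1 ratio (total parts = 4):
  chestnut: 275 × 1/4 = 68.75
  palomino: 275 × 2/4 = 137.5
  cremello: 275 × 1/4 = 68.75
χ² = Σ (O − E)² / E
  chestnut: (68 − 68.75)² / 68.75 = 0.0082
  palomino: (137 − 137.5)² / 137.5 = 0.0018
  cremello: (70 − 68.75)² / 68.75 = 0.0227
χ² = 0.0082 + 0.0018 + 0.0227 = 0.0327 ≈ 0.033
Degrees of freedom = 3 − 1 = 2; critical value at α = 0.05 is 5.991.
Since 0.033 < 5.991, we fail to reject the null hypothesis — the data are consistent with the 1:2:1 ratio.

0.033; consistent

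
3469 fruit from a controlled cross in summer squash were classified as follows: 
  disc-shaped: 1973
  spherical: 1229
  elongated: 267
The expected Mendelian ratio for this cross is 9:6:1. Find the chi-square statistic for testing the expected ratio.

15.830

Total ratio parts = 16. Expected numbers out of 3469:
  disc-shaped: 3469 × 9/16 = 1951.3125
  spherical: 3469 × 6/16 = 1300.875
  elongated: 3469 × 1/16 = 216.8125
χ² = Σ (O − E)² / E
  disc-shaped: (1973 − 1951.3125)² / 1951.3125 = 0.2410
  spherical: (1229 − 1300.875)² / 1300.875 = 3.9712
  elongated: (267 − 216.8125)² / 216.8125 = 11.6173
χ² = 0.2410 + 3.9712 + 11.6173 = 15.8295 ≈ 15.830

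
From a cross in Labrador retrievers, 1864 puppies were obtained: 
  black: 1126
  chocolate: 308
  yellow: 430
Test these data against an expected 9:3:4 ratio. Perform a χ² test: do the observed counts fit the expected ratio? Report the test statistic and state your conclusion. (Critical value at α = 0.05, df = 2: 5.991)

Total ratio parts = 16. Expected numbers out of 1864:
  black: 1864 × 9/16 = 1048.5
  chocolate: 1864 × 3/16 = 349.5
  yellow: 1864 × 4/16 = 466
χ² = Σ (O − E)² / E
  black: (1126 − 1048.5)² / 1048.5 = 5.7284
  chocolate: (308 − 349.5)² / 349.5 = 4.9278
  yellow: (430 − 466)² / 466 = 2.7811
χ² = 5.7284 + 4.9278 + 2.7811 = 13.4373 ≈ 13.437
Degrees of freedom = 3 − 1 = 2; critical value at α = 0.05 is 5.991.
Since 13.437 > 5.991, we reject the null hypothesis — the data do not fit the 9:3:4 ratio.

13.437; not consistent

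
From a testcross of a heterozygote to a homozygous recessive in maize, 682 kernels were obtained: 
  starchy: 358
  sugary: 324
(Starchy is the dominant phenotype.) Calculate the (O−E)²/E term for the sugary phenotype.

0.848

A testcross of a heterozygote (Aa × aa) gives a 1:1 phenotypic ratio.
Total ratio parts = 2. Expected numbers out of 682:
  starchy: 682 × 1/2 = 341
  sugary: 682 × 1/2 = 341
Contribution of sugary: (324 − 341)² / 341 = 0.8475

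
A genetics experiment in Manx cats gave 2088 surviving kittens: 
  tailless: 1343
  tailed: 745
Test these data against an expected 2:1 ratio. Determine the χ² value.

Under the 2:1 hypothesis (Σ ratio = 3, N = 2088):
  tailless: 2088 × 2/3 = 1392
  tailed: 2088 × 1/3 = 696
χ² = Σ (O − E)² / E
  tailless: (1343 − 1392)² / 1392 = 1.7249
  tailed: (745 − 696)² / 696 = 3.4497
χ² = 1.7249 + 3.4497 = 5.1746 ≈ 5.175

5.175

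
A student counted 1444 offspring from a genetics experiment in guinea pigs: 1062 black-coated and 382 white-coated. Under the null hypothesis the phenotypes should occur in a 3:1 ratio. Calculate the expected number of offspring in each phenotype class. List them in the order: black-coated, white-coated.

1083, 361

The 3:1 ratio has 4 parts, so with N = 1444 the expected counts are:
  black-coated: 1444 × 3/4 = 1083
  white-coated: 1444 × 1/4 = 361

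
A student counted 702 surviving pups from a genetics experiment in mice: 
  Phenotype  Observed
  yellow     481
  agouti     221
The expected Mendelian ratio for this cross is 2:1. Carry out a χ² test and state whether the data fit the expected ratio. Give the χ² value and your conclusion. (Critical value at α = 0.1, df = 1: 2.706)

1.083; consistent

The 2:1 ratio has 3 parts, so with N = 702 the expected counts are:
  yellow: 702 × 2/3 = 468
  agouti: 702 × 1/3 = 234
χ² = Σ (O − E)² / E
  yellow: (481 − 468)² / 468 = 0.3611
  agouti: (221 − 234)² / 234 = 0.7222
χ² = 0.3611 + 0.7222 = 1.0833 ≈ 1.083
Degrees of freedom = 2 − 1 = 1; critical value at α = 0.1 is 2.706.
Since 1.083 < 2.706, we fail to reject the null hypothesis — the data are consistent with the 2:1 ratio.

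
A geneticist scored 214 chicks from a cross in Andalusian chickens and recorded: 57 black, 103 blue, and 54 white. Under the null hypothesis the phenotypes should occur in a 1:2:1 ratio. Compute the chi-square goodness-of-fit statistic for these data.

0.383

The 1:2:1 ratio has 4 parts, so with N = 214 the expected counts are:
  black: 214 × 1/4 = 53.5
  blue: 214 × 2/4 = 107
  white: 214 × 1/4 = 53.5
χ² = Σ (O − E)² / E
  black: (57 − 53.5)² / 53.5 = 0.2290
  blue: (103 − 107)² / 107 = 0.1495
  white: (54 − 53.5)² / 53.5 = 0.0047
χ² = 0.2290 + 0.1495 + 0.0047 = 0.3832 ≈ 0.383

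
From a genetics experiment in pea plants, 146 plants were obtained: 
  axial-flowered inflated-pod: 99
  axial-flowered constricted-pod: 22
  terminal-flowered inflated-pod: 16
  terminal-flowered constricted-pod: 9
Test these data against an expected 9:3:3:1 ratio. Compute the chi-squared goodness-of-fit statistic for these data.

9.251

Under the 9:3:3:1 hypothesis (Σ ratio = 16, N = 146):
  axial-flowered inflated-pod: 146 × 9/16 = 82.125
  axial-flowered constricted-pod: 146 × 3/16 = 27.375
  terminal-flowered inflated-pod: 146 × 3/16 = 27.375
  terminal-flowered constricted-pod: 146 × 1/16 = 9.125
χ² = Σ (O − E)² / E
  axial-flowered inflated-pod: (99 − 82.125)² / 82.125 = 3.4675
  axial-flowered constricted-pod: (22 − 27.375)² / 27.375 = 1.0554
  terminal-flowered inflated-pod: (16 − 27.375)² / 27.375 = 4.7266
  terminal-flowered constricted-pod: (9 − 9.125)² / 9.125 = 0.0017
χ² = 3.4675 + 1.0554 + 4.7266 + 0.0017 = 9.2512 ≈ 9.251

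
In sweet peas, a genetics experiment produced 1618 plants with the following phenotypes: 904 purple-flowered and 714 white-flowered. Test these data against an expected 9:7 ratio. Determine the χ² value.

0.094

Expected counts for N = 1618 under a 9:7 ratio (total parts = 16):
  purple-flowered: 1618 × 9/16 = 910.125
  white-flowered: 1618 × 7/16 = 707.875
χ² = Σ (O − E)² / E
  purple-flowered: (904 − 910.125)² / 910.125 = 0.0412
  white-flowered: (714 − 707.875)² / 707.875 = 0.0530
χ² = 0.0412 + 0.0530 = 0.0942 ≈ 0.094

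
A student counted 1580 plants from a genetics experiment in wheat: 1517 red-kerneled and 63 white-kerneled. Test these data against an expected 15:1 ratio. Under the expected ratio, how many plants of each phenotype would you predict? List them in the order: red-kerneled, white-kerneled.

Expected counts for N = 1580 under a 15:1 ratio (total parts = 16):
  red-kerneled: 1580 × 15/16 = 1481.25
  white-kerneled: 1580 × 1/16 = 98.75

1481.25, 98.75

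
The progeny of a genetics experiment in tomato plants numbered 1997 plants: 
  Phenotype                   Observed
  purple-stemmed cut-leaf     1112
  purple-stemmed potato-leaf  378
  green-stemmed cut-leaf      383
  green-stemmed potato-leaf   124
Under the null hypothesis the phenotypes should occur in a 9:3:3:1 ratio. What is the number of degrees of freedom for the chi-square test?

A goodness-of-fit test with 4 phenotype classes has df = 4 − 1 = 3.

3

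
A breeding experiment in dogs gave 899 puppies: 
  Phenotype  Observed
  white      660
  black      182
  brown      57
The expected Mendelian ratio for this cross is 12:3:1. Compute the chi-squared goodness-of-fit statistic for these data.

Total ratio parts = 16. Expected numbers out of 899:
  white: 899 × 12/16 = 674.25
  black: 899 × 3/16 = 168.5625
  brown: 899 × 1/16 = 56.1875
χ² = Σ (O − E)² / E
  white: (660 − 674.25)² / 674.25 = 0.3012
  black: (182 − 168.5625)² / 168.5625 = 1.0712
  brown: (57 − 56.1875)² / 56.1875 = 0.0117
χ² = 0.3012 + 1.0712 + 0.0117 = 1.3841 ≈ 1.384

1.384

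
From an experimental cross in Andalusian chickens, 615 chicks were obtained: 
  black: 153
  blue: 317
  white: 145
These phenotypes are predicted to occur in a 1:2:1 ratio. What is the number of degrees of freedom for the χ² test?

2

A goodness-of-fit test with 3 phenotype classes has df = 3 − 1 = 2.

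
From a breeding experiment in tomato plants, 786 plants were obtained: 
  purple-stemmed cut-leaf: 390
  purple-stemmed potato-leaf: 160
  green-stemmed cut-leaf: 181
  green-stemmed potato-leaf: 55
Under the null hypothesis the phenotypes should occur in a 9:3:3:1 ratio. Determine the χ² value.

Under the 9:3:3:1 hypothesis (Σ ratio = 16, N = 786):
  purple-stemmed cut-leaf: 786 × 9/16 = 442.125
  purple-stemmed potato-leaf: 786 × 3/16 = 147.375
  green-stemmed cut-leaf: 786 × 3/16 = 147.375
  green-stemmed potato-leaf: 786 × 1/16 = 49.125
χ² = Σ (O − E)² / E
  purple-stemmed cut-leaf: (390 − 442.125)² / 442.125 = 6.1454
  purple-stemmed potato-leaf: (160 − 147.375)² / 147.375 = 1.0815
  green-stemmed cut-leaf: (181 − 147.375)² / 147.375 = 7.6719
  green-stemmed potato-leaf: (55 − 49.125)² / 49.125 = 0.7026
χ² = 6.1454 + 1.0815 + 7.6719 + 0.7026 = 15.6014 ≈ 15.601

15.601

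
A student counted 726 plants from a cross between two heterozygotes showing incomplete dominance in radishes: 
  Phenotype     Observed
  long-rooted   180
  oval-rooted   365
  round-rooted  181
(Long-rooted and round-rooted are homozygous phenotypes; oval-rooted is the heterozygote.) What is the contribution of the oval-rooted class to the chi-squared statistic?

0.011

With incomplete dominance, a heterozygote × heterozygote cross gives a 1:2:1 phenotypic ratio.
Total ratio parts = 4. Expected numbers out of 726:
  long-rooted: 726 × 1/4 = 181.5
  oval-rooted: 726 × 2/4 = 363
  round-rooted: 726 × 1/4 = 181.5
Contribution of oval-rooted: (365 − 363)² / 363 = 0.0110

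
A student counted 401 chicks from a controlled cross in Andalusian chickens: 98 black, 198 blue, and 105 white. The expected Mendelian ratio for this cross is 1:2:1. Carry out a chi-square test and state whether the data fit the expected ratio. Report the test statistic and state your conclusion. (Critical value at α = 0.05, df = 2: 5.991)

Total ratio parts = 4. Expected numbers out of 401:
  black: 401 × 1/4 = 100.25
  blue: 401 × 2/4 = 200.5
  white: 401 × 1/4 = 100.25
χ² = Σ (O − E)² / E
  black: (98 − 100.25)² / 100.25 = 0.0505
  blue: (198 − 200.5)² / 200.5 = 0.0312
  white: (105 − 100.25)² / 100.25 = 0.2251
χ² = 0.0505 + 0.0312 + 0.2251 = 0.3068 ≈ 0.307
Degrees of freedom = 3 − 1 = 2; critical value at α = 0.05 is 5.991.
Since 0.307 < 5.991, we fail to reject the null hypothesis — the data are consistent with the 1:2:1 ratio.

0.307; consistent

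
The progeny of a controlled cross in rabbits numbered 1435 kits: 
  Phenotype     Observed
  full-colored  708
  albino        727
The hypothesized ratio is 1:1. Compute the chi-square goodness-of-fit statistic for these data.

Under the 1:1 hypothesis (Σ ratio = 2, N = 1435):
  full-colored: 1435 × 1/2 = 717.5
  albino: 1435 × 1/2 = 717.5
χ² = Σ (O − E)² / E
  full-colored: (708 − 717.5)² / 717.5 = 0.1258
  albino: (727 − 717.5)² / 717.5 = 0.1258
χ² = 0.1258 + 0.1258 = 0.2516 ≈ 0.252

0.252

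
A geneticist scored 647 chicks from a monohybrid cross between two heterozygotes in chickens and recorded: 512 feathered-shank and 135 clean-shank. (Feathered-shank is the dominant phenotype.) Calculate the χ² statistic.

For a monohybrid cross between heterozygotes with complete dominance, the expected phenotypic ratio is 3:1.
Total ratio parts = 4. Expected numbers out of 647:
  feathered-shank: 647 × 3/4 = 485.25
  clean-shank: 647 × 1/4 = 161.75
χ² = Σ (O − E)² / E
  feathered-shank: (512 − 485.25)² / 485.25 = 1.4746
  clean-shank: (135 − 161.75)² / 161.75 = 4.4239
χ² = 1.4746 + 4.4239 = 5.8985 ≈ 5.899

5.899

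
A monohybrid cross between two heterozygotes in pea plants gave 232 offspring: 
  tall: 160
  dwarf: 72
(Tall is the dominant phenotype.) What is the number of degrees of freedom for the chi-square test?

1

For a monohybrid cross between heterozygotes with complete dominance, the expected phenotypic ratio is 3:1.
A goodness-of-fit test with 2 phenotype classes has df = 2 − 1 = 1.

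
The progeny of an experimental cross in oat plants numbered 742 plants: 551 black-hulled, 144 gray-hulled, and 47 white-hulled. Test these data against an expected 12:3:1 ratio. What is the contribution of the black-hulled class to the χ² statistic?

0.054

The 12:3:1 ratio has 16 parts, so with N = 742 the expected counts are:
  black-hulled: 742 × 12/16 = 556.5
  gray-hulled: 742 × 3/16 = 139.125
  white-hulled: 742 × 1/16 = 46.375
Contribution of black-hulled: (551 − 556.5)² / 556.5 = 0.0544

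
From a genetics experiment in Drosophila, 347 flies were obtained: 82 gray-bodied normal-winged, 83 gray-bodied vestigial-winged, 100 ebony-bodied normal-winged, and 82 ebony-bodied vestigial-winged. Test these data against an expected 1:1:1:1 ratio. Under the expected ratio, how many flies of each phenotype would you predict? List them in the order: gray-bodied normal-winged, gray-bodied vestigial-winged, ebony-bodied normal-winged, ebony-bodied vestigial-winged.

Expected counts for N = 347 under a 1:1:1:1 ratio (total parts = 4):
  gray-bodied normal-winged: 347 × 1/4 = 86.75
  gray-bodied vestigial-winged: 347 × 1/4 = 86.75
  ebony-bodied normal-winged: 347 × 1/4 = 86.75
  ebony-bodied vestigial-winged: 347 × 1/4 = 86.75

86.75, 86.75, 86.75, 86.75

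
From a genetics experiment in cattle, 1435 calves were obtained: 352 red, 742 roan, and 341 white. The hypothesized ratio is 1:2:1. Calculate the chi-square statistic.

1.842

Expected counts for N = 1435 under a 1:2:1 ratio (total parts = 4):
  red: 1435 × 1/4 = 358.75
  roan: 1435 × 2/4 = 717.5
  white: 1435 × 1/4 = 358.75
χ² = Σ (O − E)² / E
  red: (352 − 358.75)² / 358.75 = 0.1270
  roan: (742 − 717.5)² / 717.5 = 0.8366
  white: (341 − 358.75)² / 358.75 = 0.8782
χ² = 0.1270 + 0.8366 + 0.8782 = 1.8418 ≈ 1.842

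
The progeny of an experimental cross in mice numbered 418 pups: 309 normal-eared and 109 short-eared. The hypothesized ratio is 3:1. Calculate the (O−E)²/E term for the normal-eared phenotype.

The 3:1 ratio has 4 parts, so with N = 418 the expected counts are:
  normal-eared: 418 × 3/4 = 313.5
  short-eared: 418 × 1/4 = 104.5
Contribution of normal-eared: (309 − 313.5)² / 313.5 = 0.0646

0.065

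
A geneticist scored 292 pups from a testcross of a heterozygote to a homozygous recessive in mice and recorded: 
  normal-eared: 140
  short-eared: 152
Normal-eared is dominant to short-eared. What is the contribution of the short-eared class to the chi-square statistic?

A testcross of a heterozygote (Aa × aa) gives a 1:1 phenotypic ratio.
Expected counts for N = 292 under a 1:1 ratio (total parts = 2):
  normal-eared: 292 × 1/2 = 146
  short-eared: 292 × 1/2 = 146
Contribution of short-eared: (152 − 146)² / 146 = 0.2466

0.247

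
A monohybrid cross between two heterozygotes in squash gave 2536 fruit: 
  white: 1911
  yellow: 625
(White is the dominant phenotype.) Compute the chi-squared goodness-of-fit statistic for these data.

For a monohybrid cross between heterozygotes with complete dominance, the expected phenotypic ratio is 3:1.
Under the 3:1 hypothesis (Σ ratio = 4, N = 2536):
  white: 2536 × 3/4 = 1902
  yellow: 2536 × 1/4 = 634
χ² = Σ (O − E)² / E
  white: (1911 − 1902)² / 1902 = 0.0426
  yellow: (625 − 634)² / 634 = 0.1278
χ² = 0.0426 + 0.1278 = 0.1704 ≈ 0.170

0.170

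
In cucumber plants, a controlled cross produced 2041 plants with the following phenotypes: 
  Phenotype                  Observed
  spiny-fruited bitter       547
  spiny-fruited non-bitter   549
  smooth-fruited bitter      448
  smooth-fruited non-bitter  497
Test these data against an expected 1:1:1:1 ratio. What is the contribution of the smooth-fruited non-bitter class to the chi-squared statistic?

0.344

Expected counts for N = 2041 under a 1:1:1:1 ratio (total parts = 4):
  spiny-fruited bitter: 2041 × 1/4 = 510.25
  spiny-fruited non-bitter: 2041 × 1/4 = 510.25
  smooth-fruited bitter: 2041 × 1/4 = 510.25
  smooth-fruited non-bitter: 2041 × 1/4 = 510.25
Contribution of smooth-fruited non-bitter: (497 − 510.25)² / 510.25 = 0.3441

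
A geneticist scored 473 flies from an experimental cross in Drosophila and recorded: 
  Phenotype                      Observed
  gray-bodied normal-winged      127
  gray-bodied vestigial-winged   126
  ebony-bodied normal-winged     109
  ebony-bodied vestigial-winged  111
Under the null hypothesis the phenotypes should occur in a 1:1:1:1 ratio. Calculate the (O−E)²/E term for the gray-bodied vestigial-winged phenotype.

0.508

Under the 1:1:1:1 hypothesis (Σ ratio = 4, N = 473):
  gray-bodied normal-winged: 473 × 1/4 = 118.25
  gray-bodied vestigial-winged: 473 × 1/4 = 118.25
  ebony-bodied normal-winged: 473 × 1/4 = 118.25
  ebony-bodied vestigial-winged: 473 × 1/4 = 118.25
Contribution of gray-bodied vestigial-winged: (126 − 118.25)² / 118.25 = 0.5079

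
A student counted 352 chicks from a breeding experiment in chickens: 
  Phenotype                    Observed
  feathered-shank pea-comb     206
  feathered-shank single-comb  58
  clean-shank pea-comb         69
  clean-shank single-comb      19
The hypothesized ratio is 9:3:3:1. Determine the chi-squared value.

1.838

Under the 9:3:3:1 hypothesis (Σ ratio = 16, N = 352):
  feathered-shank pea-comb: 352 × 9/16 = 198
  feathered-shank single-comb: 352 × 3/16 = 66
  clean-shank pea-comb: 352 × 3/16 = 66
  clean-shank single-comb: 352 × 1/16 = 22
χ² = Σ (O − E)² / E
  feathered-shank pea-comb: (206 − 198)² / 198 = 0.3232
  feathered-shank single-comb: (58 − 66)² / 66 = 0.9697
  clean-shank pea-comb: (69 − 66)² / 66 = 0.1364
  clean-shank single-comb: (19 − 22)² / 22 = 0.4091
χ² = 0.3232 + 0.9697 + 0.1364 + 0.4091 = 1.8384 ≈ 1.838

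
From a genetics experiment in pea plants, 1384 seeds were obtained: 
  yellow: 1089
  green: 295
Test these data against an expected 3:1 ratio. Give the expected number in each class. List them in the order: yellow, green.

1038, 346

The 3:1 ratio has 4 parts, so with N = 1384 the expected counts are:
  yellow: 1384 × 3/4 = 1038
  green: 1384 × 1/4 = 346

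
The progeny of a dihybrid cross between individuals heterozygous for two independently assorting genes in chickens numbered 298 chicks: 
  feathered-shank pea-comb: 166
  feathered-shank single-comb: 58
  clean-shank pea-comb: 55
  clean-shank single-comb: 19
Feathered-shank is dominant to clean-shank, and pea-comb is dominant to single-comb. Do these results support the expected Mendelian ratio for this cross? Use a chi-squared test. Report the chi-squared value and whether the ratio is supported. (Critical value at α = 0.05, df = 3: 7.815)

A dihybrid F₂ with independent assortment and complete dominance at both loci gives a 9:3:3:1 phenotypic ratio.
Total ratio parts = 16. Expected numbers out of 298:
  feathered-shank pea-comb: 298 × 9/16 = 167.625
  feathered-shank single-comb: 298 × 3/16 = 55.875
  clean-shank pea-comb: 298 × 3/16 = 55.875
  clean-shank single-comb: 298 × 1/16 = 18.625
χ² = Σ (O − E)² / E
  feathered-shank pea-comb: (166 − 167.625)² / 167.625 = 0.0158
  feathered-shank single-comb: (58 − 55.875)² / 55.875 = 0.0808
  clean-shank pea-comb: (55 − 55.875)² / 55.875 = 0.0137
  clean-shank single-comb: (19 − 18.625)² / 18.625 = 0.0076
χ² = 0.0158 + 0.0808 + 0.0137 + 0.0076 = 0.1179 ≈ 0.118
Degrees of freedom = 4 − 1 = 3; critical value at α = 0.05 is 7.815.
Since 0.118 < 7.815, we fail to reject the null hypothesis — the data are consistent with the 9:3:3:1 ratio.

0.118; consistent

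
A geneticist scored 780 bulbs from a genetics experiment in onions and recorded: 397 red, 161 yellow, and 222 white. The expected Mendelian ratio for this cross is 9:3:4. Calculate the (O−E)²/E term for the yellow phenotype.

Expected counts for N = 780 under a 9:3:4 ratio (total parts = 16):
  red: 780 × 9/16 = 438.75
  yellow: 780 × 3/16 = 146.25
  white: 780 × 4/16 = 195
Contribution of yellow: (161 − 146.25)² / 146.25 = 1.4876

1.488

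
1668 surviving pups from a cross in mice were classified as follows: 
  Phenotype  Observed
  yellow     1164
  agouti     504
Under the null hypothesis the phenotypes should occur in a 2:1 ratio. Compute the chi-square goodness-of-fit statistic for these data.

The 2:1 ratio has 3 parts, so with N = 1668 the expected counts are:
  yellow: 1668 × 2/3 = 1112
  agouti: 1668 × 1/3 = 556
χ² = Σ (O − E)² / E
  yellow: (1164 − 1112)² / 1112 = 2.4317
  agouti: (504 − 556)² / 556 = 4.8633
χ² = 2.4317 + 4.8633 = 7.295

7.295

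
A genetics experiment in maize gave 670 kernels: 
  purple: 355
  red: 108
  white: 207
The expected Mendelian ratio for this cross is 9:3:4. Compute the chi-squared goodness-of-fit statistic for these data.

13.057

Expected counts for N = 670 under a 9:3:4 ratio (total parts = 16):
  purple: 670 × 9/16 = 376.875
  red: 670 × 3/16 = 125.625
  white: 670 × 4/16 = 167.5
χ² = Σ (O − E)² / E
  purple: (355 − 376.875)² / 376.875 = 1.2697
  red: (108 − 125.625)² / 125.625 = 2.4728
  white: (207 − 167.5)² / 167.5 = 9.3149
χ² = 1.2697 + 2.4728 + 9.3149 = 13.0574 ≈ 13.057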